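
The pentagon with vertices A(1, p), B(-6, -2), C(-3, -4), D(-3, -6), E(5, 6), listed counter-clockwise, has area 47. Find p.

6

Write out the shoelace sum; only the two edges meeting at A involve p:
2·Area = [(5·p − 1·6) + (1·(-2) − (-6)·p)] + 36
       = 11·p + 28 = 94
⇒ p = 6.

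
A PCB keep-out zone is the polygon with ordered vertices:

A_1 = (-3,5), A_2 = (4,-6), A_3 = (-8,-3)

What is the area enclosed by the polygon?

Apply Gauss's area formula: 2A = Σ (x_i·y_{i+1} − x_{i+1}·y_i), indices taken mod 3.
Σ = (-2) + (-60) + (-49) = -111
Area = |Σ|/2 = 55.5.

55.5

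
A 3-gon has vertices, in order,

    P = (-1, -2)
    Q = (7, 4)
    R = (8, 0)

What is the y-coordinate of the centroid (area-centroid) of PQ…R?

2/3

Apply Gauss's area formula. First the cross-terms c_i = x_i·y_{i+1} − x_{i+1}·y_i:
  10, -32, -16  ⇒  2A = -38, A = -19.
Then Σ (y_i + y_{i+1})·c_i = -76, so ȳ = -76 / (6·(-19)) = 2/3.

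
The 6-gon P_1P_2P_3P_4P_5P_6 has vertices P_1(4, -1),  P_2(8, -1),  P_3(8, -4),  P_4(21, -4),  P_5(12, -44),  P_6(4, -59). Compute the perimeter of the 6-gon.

|P_1P_2| = √((4)² + (0)²) = √16 = 4
|P_2P_3| = √((0)² + (-3)²) = √9 = 3
|P_3P_4| = √((13)² + (0)²) = √169 = 13
|P_4P_5| = √((-9)² + (-40)²) = √1681 = 41
|P_5P_6| = √((-8)² + (-15)²) = √289 = 17
|P_6P_1| = √((0)² + (58)²) = √3364 = 58
Perimeter = 4 + 3 + 13 + 41 + 17 + 58 = 136.

136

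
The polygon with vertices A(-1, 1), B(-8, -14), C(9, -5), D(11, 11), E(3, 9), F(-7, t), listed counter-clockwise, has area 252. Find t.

Write out the shoelace sum; only the two edges meeting at F involve t:
2·Area = [(3·t − (-7)·9) + ((-7)·1 − (-1)·t)] + 408
       = 4·t + 464 = 504
⇒ t = 10.

10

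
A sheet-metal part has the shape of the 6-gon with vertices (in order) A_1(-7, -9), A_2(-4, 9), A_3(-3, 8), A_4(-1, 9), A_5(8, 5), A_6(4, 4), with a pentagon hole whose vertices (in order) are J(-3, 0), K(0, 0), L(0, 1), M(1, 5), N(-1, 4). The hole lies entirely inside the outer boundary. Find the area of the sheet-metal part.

88

Outer boundary:
Σ = (-99) + (-5) + (-19) + (-77) + (12) + (-8) = -196
Area = |Σ|/2 = 98.
Hole:
Apply the shoelace (surveyor's) formula: 2A = Σ (x_i·y_{i+1} − x_{i+1}·y_i), indices taken mod 5.
Σ = (0) + (0) + (-1) + (9) + (12) = 20
Area = |Σ|/2 = 10.
Net area = 98 − 10 = 88.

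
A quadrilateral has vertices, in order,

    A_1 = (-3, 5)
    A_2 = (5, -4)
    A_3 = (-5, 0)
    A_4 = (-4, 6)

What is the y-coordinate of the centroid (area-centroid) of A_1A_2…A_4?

Apply the surveyor's formula. First the cross-terms c_i = x_i·y_{i+1} − x_{i+1}·y_i:
  -13, -20, -30, -2  ⇒  2A = -65, A = -32.5.
Then Σ (y_i + y_{i+1})·c_i = -135, so ȳ = -135 / (6·(-32.5)) = 9/13.

9/13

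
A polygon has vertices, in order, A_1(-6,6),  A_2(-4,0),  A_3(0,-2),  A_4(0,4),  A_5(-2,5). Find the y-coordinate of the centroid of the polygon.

199/87

Apply Gauss's area formula. First the cross-terms c_i = x_i·y_{i+1} − x_{i+1}·y_i:
  24, 8, 0, 8, 18  ⇒  2A = 58, A = 29.
Then Σ (y_i + y_{i+1})·c_i = 398, so ȳ = 398 / (6·29) = 199/87.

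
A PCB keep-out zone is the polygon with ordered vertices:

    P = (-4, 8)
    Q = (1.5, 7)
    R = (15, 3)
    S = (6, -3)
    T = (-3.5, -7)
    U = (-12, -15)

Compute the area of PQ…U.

Apply the surveyor's formula: 2A = Σ (x_i·y_{i+1} − x_{i+1}·y_i), indices taken mod 6.
P→Q: (-4)(7) − (1.5)(8) = -40
Q→R: (1.5)(3) − (15)(7) = -100.5
R→S: (15)(-3) − (6)(3) = -63
S→T: (6)(-7) − (-3.5)(-3) = -52.5
T→U: (-3.5)(-15) − (-12)(-7) = -31.5
U→P: (-12)(8) − (-4)(-15) = -156
Σ = -443.5
Area = |Σ|/2 = 221.75.

221.75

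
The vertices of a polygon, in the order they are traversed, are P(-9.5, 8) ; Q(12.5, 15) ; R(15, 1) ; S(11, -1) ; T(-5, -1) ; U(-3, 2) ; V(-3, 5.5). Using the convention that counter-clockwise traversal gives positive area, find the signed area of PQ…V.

Σ = (-242.5) + (-212.5) + (-26) + (-16) + (-13) + (-10.5) + (28.25) = -492.25
Signed area = Σ/2 = -246.125 (negative ⇒ clockwise traversal).

-246.125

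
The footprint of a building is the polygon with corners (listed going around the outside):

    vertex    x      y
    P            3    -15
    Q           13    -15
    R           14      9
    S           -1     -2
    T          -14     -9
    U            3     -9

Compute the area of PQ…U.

Apply Gauss's area formula: 2A = Σ (x_i·y_{i+1} − x_{i+1}·y_i), indices taken mod 6.
Σ = (150) + (327) + (-19) + (-19) + (153) + (-18) = 574
Area = |Σ|/2 = 287.

287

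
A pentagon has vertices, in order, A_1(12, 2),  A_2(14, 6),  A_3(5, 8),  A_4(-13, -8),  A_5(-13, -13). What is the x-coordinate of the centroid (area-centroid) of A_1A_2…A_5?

Apply the surveyor's formula. First the cross-terms c_i = x_i·y_{i+1} − x_{i+1}·y_i:
  44, 82, 64, 65, 130  ⇒  2A = 385, A = 192.5.
Then Σ (x_i + x_{i+1})·c_i = 370, so x̄ = 370 / (6·192.5) = 74/231.

74/231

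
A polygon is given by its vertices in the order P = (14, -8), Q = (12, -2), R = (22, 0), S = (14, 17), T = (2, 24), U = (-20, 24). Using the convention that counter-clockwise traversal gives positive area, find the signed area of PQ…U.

570

Apply the shoelace (surveyor's) formula: 2A = Σ (x_i·y_{i+1} − x_{i+1}·y_i), indices taken mod 6.
Cross-terms: 68, 44, 374, 302, 528, -176  ⇒  Σ = 1140
Signed area = Σ/2 = 570 (positive ⇒ counter-clockwise traversal).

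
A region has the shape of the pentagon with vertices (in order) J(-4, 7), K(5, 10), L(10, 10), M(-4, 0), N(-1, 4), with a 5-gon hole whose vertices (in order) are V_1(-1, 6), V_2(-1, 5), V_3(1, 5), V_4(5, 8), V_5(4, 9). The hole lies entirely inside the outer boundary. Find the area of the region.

Outer boundary:
Apply the shoelace (surveyor's) formula: 2A = Σ (x_i·y_{i+1} − x_{i+1}·y_i), indices taken mod 5.
Σ = (-75) + (-50) + (40) + (-16) + (9) = -92
Area = |Σ|/2 = 46.
Hole:
Apply the surveyor's formula: 2A = Σ (x_i·y_{i+1} − x_{i+1}·y_i), indices taken mod 5.
V_1→V_2: (-1)(5) − (-1)(6) = 1
V_2→V_3: (-1)(5) − (1)(5) = -10
V_3→V_4: (1)(8) − (5)(5) = -17
V_4→V_5: (5)(9) − (4)(8) = 13
V_5→V_1: (4)(6) − (-1)(9) = 33
Σ = 20
Area = |Σ|/2 = 10.
Net area = 46 − 10 = 36.

36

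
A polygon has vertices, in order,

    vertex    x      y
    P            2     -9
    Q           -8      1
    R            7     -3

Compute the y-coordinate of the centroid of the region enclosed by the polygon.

Apply the shoelace (surveyor's) formula. First the cross-terms c_i = x_i·y_{i+1} − x_{i+1}·y_i:
  -70, 17, -57  ⇒  2A = -110, A = -55.
Then Σ (y_i + y_{i+1})·c_i = 1210, so ȳ = 1210 / (6·(-55)) = -11/3.

-11/3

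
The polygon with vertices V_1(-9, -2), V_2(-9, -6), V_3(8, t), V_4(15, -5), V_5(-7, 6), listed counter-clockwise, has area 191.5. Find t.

-9

The doubled signed area Σ (x_i y_{i+1} − x_{i+1} y_i) is linear in t.
With t=0 it equals 167; the coefficient of t is -24 (from the two edges through V_3).
So -24·t + 167 = 2·191.5 = 383 ⇒ t = -9.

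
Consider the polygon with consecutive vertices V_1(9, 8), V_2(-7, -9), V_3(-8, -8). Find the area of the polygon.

16.5

Apply the shoelace formula: 2A = Σ (x_i·y_{i+1} − x_{i+1}·y_i), indices taken mod 3.
Σ = (-25) + (-16) + (8) = -33
Area = |Σ|/2 = 16.5.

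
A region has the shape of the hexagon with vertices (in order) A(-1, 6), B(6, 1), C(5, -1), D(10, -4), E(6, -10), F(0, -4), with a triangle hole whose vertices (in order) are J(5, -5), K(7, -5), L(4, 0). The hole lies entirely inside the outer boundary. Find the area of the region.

Outer boundary:
Σ = (-37) + (-11) + (-10) + (-76) + (-24) + (-4) = -162
Area = |Σ|/2 = 81.
Hole:
Cross-terms: 10, 20, -20  ⇒  Σ = 10
Area = |Σ|/2 = 5.
Net area = 81 − 5 = 76.

76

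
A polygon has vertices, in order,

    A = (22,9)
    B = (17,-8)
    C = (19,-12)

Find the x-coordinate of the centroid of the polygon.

58/3

Apply the surveyor's formula. First the cross-terms c_i = x_i·y_{i+1} − x_{i+1}·y_i:
  -329, -52, 435  ⇒  2A = 54, A = 27.
Then Σ (x_i + x_{i+1})·c_i = 3132, so x̄ = 3132 / (6·27) = 58/3.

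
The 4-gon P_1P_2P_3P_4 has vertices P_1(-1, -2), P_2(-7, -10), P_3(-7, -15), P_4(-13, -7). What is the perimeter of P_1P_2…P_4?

|P_1P_2| = √((-6)² + (-8)²) = √100 = 10
|P_2P_3| = √((0)² + (-5)²) = √25 = 5
|P_3P_4| = √((-6)² + (8)²) = √100 = 10
|P_4P_1| = √((12)² + (5)²) = √169 = 13
Perimeter = 10 + 5 + 10 + 13 = 38.

38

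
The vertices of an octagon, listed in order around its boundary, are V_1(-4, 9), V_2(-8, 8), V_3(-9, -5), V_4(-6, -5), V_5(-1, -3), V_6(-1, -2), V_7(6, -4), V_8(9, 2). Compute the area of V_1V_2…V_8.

V_1→V_2: (-4)(8) − (-8)(9) = 40
V_2→V_3: (-8)(-5) − (-9)(8) = 112
V_3→V_4: (-9)(-5) − (-6)(-5) = 15
V_4→V_5: (-6)(-3) − (-1)(-5) = 13
V_5→V_6: (-1)(-2) − (-1)(-3) = -1
V_6→V_7: (-1)(-4) − (6)(-2) = 16
V_7→V_8: (6)(2) − (9)(-4) = 48
V_8→V_1: (9)(9) − (-4)(2) = 89
Σ = 332
Area = |Σ|/2 = 166.

166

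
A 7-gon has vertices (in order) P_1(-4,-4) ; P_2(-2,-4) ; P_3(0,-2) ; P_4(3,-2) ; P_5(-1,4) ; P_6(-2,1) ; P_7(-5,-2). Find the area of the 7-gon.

28

Apply the shoelace (surveyor's) formula: 2A = Σ (x_i·y_{i+1} − x_{i+1}·y_i), indices taken mod 7.
Σ = (8) + (4) + (6) + (10) + (7) + (9) + (12) = 56
Area = |Σ|/2 = 28.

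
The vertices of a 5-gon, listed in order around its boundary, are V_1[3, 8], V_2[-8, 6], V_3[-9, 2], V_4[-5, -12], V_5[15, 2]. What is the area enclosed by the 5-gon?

261

Apply the shoelace formula: 2A = Σ (x_i·y_{i+1} − x_{i+1}·y_i), indices taken mod 5.
V_1→V_2: (3)(6) − (-8)(8) = 82
V_2→V_3: (-8)(2) − (-9)(6) = 38
V_3→V_4: (-9)(-12) − (-5)(2) = 118
V_4→V_5: (-5)(2) − (15)(-12) = 170
V_5→V_1: (15)(8) − (3)(2) = 114
Σ = 522
Area = |Σ|/2 = 261.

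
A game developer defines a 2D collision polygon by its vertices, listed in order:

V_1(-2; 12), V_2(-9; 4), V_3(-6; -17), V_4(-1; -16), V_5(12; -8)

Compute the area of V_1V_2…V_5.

342

Σ = (100) + (177) + (79) + (200) + (128) = 684
Area = |Σ|/2 = 342.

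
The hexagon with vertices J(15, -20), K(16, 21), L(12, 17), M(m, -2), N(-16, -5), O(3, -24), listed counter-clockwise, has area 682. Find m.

Write out the shoelace sum; only the two edges meeting at M involve m:
2·Area = [(12·(-2) − m·17) + (m·(-5) − (-16)·(-2))] + 1354
       = -22·m + 1298 = 1364
⇒ m = -3.

-3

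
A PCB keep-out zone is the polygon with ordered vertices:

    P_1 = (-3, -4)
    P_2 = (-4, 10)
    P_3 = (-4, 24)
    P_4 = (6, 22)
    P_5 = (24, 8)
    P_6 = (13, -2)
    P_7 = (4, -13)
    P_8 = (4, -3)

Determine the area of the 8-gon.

Apply the shoelace formula: 2A = Σ (x_i·y_{i+1} − x_{i+1}·y_i), indices taken mod 8.
Cross-terms: -46, -56, -232, -480, -152, -161, 40, -25  ⇒  Σ = -1112
Area = |Σ|/2 = 556.

556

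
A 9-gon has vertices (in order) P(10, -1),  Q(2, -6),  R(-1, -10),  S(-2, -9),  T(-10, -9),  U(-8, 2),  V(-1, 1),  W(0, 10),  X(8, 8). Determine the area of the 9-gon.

Apply the surveyor's formula: 2A = Σ (x_i·y_{i+1} − x_{i+1}·y_i), indices taken mod 9.
Σ = (-58) + (-26) + (-11) + (-72) + (-92) + (-6) + (-10) + (-80) + (-88) = -443
Area = |Σ|/2 = 221.5.

221.5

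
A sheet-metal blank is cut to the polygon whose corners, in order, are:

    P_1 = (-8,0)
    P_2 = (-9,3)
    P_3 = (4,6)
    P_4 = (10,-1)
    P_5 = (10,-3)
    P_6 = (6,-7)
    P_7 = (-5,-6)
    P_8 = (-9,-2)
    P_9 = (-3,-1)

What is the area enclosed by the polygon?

173

Σ = (-24) + (-66) + (-64) + (-20) + (-52) + (-71) + (-44) + (3) + (-8) = -346
Area = |Σ|/2 = 173.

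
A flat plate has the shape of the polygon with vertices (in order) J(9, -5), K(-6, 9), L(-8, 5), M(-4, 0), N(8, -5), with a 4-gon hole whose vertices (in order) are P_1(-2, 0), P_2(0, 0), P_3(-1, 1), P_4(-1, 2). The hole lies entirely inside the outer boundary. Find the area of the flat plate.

67.5

Outer boundary:
Apply the shoelace (surveyor's) formula: 2A = Σ (x_i·y_{i+1} − x_{i+1}·y_i), indices taken mod 5.
J→K: (9)(9) − (-6)(-5) = 51
K→L: (-6)(5) − (-8)(9) = 42
L→M: (-8)(0) − (-4)(5) = 20
M→N: (-4)(-5) − (8)(0) = 20
N→J: (8)(-5) − (9)(-5) = 5
Σ = 138
Area = |Σ|/2 = 69.
Hole:
Σ = (0) + (0) + (-1) + (4) = 3
Area = |Σ|/2 = 1.5.
Net area = 69 − 1.5 = 67.5.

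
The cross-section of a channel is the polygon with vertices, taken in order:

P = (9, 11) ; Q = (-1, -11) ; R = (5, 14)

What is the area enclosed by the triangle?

59

Apply the surveyor's formula: 2A = Σ (x_i·y_{i+1} − x_{i+1}·y_i), indices taken mod 3.
Σ = (-88) + (41) + (-71) = -118
Area = |Σ|/2 = 59.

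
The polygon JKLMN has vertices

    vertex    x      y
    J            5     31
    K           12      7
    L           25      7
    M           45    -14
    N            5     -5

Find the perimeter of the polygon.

|JK| = √((7)² + (-24)²) = √625 = 25
|KL| = √((13)² + (0)²) = √169 = 13
|LM| = √((20)² + (-21)²) = √841 = 29
|MN| = √((-40)² + (9)²) = √1681 = 41
|NJ| = √((0)² + (36)²) = √1296 = 36
Perimeter = 25 + 13 + 29 + 41 + 36 = 144.

144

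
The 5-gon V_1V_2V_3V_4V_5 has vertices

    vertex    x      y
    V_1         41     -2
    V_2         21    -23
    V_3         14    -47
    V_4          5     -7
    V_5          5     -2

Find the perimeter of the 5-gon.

136

|V_1V_2| = √((-20)² + (-21)²) = √841 = 29
|V_2V_3| = √((-7)² + (-24)²) = √625 = 25
|V_3V_4| = √((-9)² + (40)²) = √1681 = 41
|V_4V_5| = √((0)² + (5)²) = √25 = 5
|V_5V_1| = √((36)² + (0)²) = √1296 = 36
Perimeter = 29 + 25 + 41 + 5 + 36 = 136.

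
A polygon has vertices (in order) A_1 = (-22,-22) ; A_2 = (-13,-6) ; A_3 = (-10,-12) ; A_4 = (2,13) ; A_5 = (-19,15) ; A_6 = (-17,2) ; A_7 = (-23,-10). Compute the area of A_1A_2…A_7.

416

Apply the shoelace formula: 2A = Σ (x_i·y_{i+1} − x_{i+1}·y_i), indices taken mod 7.
Cross-terms: -154, 96, -106, 277, 217, 216, 286  ⇒  Σ = 832
Area = |Σ|/2 = 416.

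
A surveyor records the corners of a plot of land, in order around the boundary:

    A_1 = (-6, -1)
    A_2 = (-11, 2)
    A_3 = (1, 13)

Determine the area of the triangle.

Σ = (-23) + (-145) + (77) = -91
Area = |Σ|/2 = 45.5.

45.5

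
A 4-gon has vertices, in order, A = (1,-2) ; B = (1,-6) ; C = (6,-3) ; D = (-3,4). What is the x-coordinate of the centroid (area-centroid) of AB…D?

44/23

Apply the shoelace formula. First the cross-terms c_i = x_i·y_{i+1} − x_{i+1}·y_i:
  -4, 33, 15, 2  ⇒  2A = 46, A = 23.
Then Σ (x_i + x_{i+1})·c_i = 264, so x̄ = 264 / (6·23) = 44/23.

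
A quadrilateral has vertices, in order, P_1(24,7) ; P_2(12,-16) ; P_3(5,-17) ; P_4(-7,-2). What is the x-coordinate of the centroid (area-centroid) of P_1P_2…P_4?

Apply the shoelace formula. First the cross-terms c_i = x_i·y_{i+1} − x_{i+1}·y_i:
  -468, -124, -129, -1  ⇒  2A = -722, A = -361.
Then Σ (x_i + x_{i+1})·c_i = -18715, so x̄ = -18715 / (6·(-361)) = 985/114.

985/114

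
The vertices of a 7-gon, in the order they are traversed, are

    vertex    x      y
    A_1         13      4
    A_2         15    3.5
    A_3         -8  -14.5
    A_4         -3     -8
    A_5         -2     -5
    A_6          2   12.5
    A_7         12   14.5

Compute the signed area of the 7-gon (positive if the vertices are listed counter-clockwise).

Apply Gauss's area formula: 2A = Σ (x_i·y_{i+1} − x_{i+1}·y_i), indices taken mod 7.
Σ = (-14.5) + (-189.5) + (20.5) + (-1) + (-15) + (-121) + (-140.5) = -461
Signed area = Σ/2 = -230.5 (negative ⇒ clockwise traversal).

-230.5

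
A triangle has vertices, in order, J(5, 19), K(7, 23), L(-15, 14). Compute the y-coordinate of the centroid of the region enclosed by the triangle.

56/3

Apply the surveyor's formula. First the cross-terms c_i = x_i·y_{i+1} − x_{i+1}·y_i:
  -18, 443, -355  ⇒  2A = 70, A = 35.
Then Σ (y_i + y_{i+1})·c_i = 3920, so ȳ = 3920 / (6·35) = 56/3.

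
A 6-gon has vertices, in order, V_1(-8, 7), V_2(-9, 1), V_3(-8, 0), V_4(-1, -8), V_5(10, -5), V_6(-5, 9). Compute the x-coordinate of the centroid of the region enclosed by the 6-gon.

-173/157

Apply Gauss's area formula. First the cross-terms c_i = x_i·y_{i+1} − x_{i+1}·y_i:
  55, 8, 64, 85, 65, 37  ⇒  2A = 314, A = 157.
Then Σ (x_i + x_{i+1})·c_i = -1038, so x̄ = -1038 / (6·157) = -173/157.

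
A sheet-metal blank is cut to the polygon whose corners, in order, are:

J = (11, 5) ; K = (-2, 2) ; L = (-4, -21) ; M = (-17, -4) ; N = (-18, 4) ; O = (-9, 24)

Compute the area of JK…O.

552

Apply the surveyor's formula: 2A = Σ (x_i·y_{i+1} − x_{i+1}·y_i), indices taken mod 6.
Σ = (32) + (50) + (-341) + (-140) + (-396) + (-309) = -1104
Area = |Σ|/2 = 552.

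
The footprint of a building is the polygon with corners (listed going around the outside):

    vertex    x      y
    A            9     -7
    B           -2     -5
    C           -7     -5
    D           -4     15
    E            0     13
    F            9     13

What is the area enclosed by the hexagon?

279

Apply Gauss's area formula: 2A = Σ (x_i·y_{i+1} − x_{i+1}·y_i), indices taken mod 6.
Σ = (-59) + (-25) + (-125) + (-52) + (-117) + (-180) = -558
Area = |Σ|/2 = 279.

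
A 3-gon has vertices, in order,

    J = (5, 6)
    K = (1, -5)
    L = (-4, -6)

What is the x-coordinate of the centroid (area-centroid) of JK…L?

Apply the shoelace formula. First the cross-terms c_i = x_i·y_{i+1} − x_{i+1}·y_i:
  -31, -26, 6  ⇒  2A = -51, A = -25.5.
Then Σ (x_i + x_{i+1})·c_i = -102, so x̄ = -102 / (6·(-25.5)) = 2/3.

2/3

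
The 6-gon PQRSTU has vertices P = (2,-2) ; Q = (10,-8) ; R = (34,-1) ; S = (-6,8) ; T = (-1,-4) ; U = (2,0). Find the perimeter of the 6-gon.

|PQ| = √((8)² + (-6)²) = √100 = 10
|QR| = √((24)² + (7)²) = √625 = 25
|RS| = √((-40)² + (9)²) = √1681 = 41
|ST| = √((5)² + (-12)²) = √169 = 13
|TU| = √((3)² + (4)²) = √25 = 5
|UP| = √((0)² + (-2)²) = √4 = 2
Perimeter = 10 + 25 + 41 + 13 + 5 + 2 = 96.

96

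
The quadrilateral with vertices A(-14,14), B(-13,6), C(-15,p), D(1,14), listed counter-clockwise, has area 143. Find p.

The doubled signed area Σ (x_i y_{i+1} − x_{i+1} y_i) is linear in p.
With p=0 it equals 188; the coefficient of p is -14 (from the two edges through C).
So -14·p + 188 = 2·143 = 286 ⇒ p = -7.

-7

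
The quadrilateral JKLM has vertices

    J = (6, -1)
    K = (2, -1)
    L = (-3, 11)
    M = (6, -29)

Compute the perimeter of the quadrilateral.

|JK| = √((-4)² + (0)²) = √16 = 4
|KL| = √((-5)² + (12)²) = √169 = 13
|LM| = √((9)² + (-40)²) = √1681 = 41
|MJ| = √((0)² + (28)²) = √784 = 28
Perimeter = 4 + 13 + 41 + 28 = 86.

86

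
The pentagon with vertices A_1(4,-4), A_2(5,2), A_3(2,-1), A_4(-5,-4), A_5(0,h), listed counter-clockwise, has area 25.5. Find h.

-5

Write out the shoelace sum; only the two edges meeting at A_5 involve h:
2·Area = [((-5)·h − 0·(-4)) + (0·(-4) − 4·h)] + 6
       = -9·h + 6 = 51
⇒ h = -5.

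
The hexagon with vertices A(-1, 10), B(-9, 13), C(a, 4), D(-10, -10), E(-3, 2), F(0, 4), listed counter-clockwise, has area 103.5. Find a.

Write out the shoelace sum; only the two edges meeting at C involve a:
2·Area = [((-9)·4 − a·13) + (a·(-10) − (-10)·4)] + 19
       = -23·a + 23 = 207
⇒ a = -8.

-8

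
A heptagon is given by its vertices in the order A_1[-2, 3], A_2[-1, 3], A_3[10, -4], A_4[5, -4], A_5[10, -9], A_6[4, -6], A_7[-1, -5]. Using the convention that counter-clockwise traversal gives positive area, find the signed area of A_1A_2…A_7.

-58.5

Apply the shoelace (surveyor's) formula: 2A = Σ (x_i·y_{i+1} − x_{i+1}·y_i), indices taken mod 7.
Σ = (-3) + (-26) + (-20) + (-5) + (-24) + (-26) + (-13) = -117
Signed area = Σ/2 = -58.5 (negative ⇒ clockwise traversal).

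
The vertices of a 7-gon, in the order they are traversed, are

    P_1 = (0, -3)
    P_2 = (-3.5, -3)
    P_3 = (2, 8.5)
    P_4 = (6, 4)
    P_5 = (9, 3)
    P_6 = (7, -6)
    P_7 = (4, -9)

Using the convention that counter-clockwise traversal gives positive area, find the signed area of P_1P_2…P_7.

-110.625

Apply the shoelace (surveyor's) formula: 2A = Σ (x_i·y_{i+1} − x_{i+1}·y_i), indices taken mod 7.
P_1→P_2: (0)(-3) − (-3.5)(-3) = -10.5
P_2→P_3: (-3.5)(8.5) − (2)(-3) = -23.75
P_3→P_4: (2)(4) − (6)(8.5) = -43
P_4→P_5: (6)(3) − (9)(4) = -18
P_5→P_6: (9)(-6) − (7)(3) = -75
P_6→P_7: (7)(-9) − (4)(-6) = -39
P_7→P_1: (4)(-3) − (0)(-9) = -12
Σ = -221.25
Signed area = Σ/2 = -110.625 (negative ⇒ clockwise traversal).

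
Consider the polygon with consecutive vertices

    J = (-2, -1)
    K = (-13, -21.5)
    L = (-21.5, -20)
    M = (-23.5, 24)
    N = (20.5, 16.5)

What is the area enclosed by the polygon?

Apply the shoelace formula: 2A = Σ (x_i·y_{i+1} − x_{i+1}·y_i), indices taken mod 5.
Σ = (30) + (-202.25) + (-986) + (-879.75) + (12.5) = -2025.5
Area = |Σ|/2 = 1012.75.

1012.75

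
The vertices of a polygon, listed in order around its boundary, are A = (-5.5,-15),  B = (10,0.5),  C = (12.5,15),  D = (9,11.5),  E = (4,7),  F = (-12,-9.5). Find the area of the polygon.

Σ = (147.25) + (143.75) + (8.75) + (17) + (46) + (127.75) = 490.5
Area = |Σ|/2 = 245.25.

245.25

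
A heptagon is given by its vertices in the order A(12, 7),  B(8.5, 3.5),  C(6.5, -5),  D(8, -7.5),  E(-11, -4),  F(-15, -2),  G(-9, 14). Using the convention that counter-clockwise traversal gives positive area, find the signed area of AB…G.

-351.5

Apply the surveyor's formula: 2A = Σ (x_i·y_{i+1} − x_{i+1}·y_i), indices taken mod 7.
Σ = (-17.5) + (-65.25) + (-8.75) + (-114.5) + (-38) + (-228) + (-231) = -703
Signed area = Σ/2 = -351.5 (negative ⇒ clockwise traversal).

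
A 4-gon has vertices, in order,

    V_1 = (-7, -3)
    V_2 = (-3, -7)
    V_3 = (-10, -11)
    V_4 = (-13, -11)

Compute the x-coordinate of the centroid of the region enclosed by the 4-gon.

-400/51

Apply Gauss's area formula. First the cross-terms c_i = x_i·y_{i+1} − x_{i+1}·y_i:
  40, -37, -33, -38  ⇒  2A = -68, A = -34.
Then Σ (x_i + x_{i+1})·c_i = 1600, so x̄ = 1600 / (6·(-34)) = -400/51.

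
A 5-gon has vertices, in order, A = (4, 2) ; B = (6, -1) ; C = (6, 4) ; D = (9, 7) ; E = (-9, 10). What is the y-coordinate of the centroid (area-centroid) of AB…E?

409/69

Apply Gauss's area formula. First the cross-terms c_i = x_i·y_{i+1} − x_{i+1}·y_i:
  -16, 30, 6, 153, -58  ⇒  2A = 115, A = 57.5.
Then Σ (y_i + y_{i+1})·c_i = 2045, so ȳ = 2045 / (6·57.5) = 409/69.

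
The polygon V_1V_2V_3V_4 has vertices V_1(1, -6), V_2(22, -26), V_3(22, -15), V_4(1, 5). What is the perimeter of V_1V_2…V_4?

|V_1V_2| = √((21)² + (-20)²) = √841 = 29
|V_2V_3| = √((0)² + (11)²) = √121 = 11
|V_3V_4| = √((-21)² + (20)²) = √841 = 29
|V_4V_1| = √((0)² + (-11)²) = √121 = 11
Perimeter = 29 + 11 + 29 + 11 = 80.

80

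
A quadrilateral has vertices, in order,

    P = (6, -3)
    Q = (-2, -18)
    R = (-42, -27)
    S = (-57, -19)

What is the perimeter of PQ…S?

|PQ| = √((-8)² + (-15)²) = √289 = 17
|QR| = √((-40)² + (-9)²) = √1681 = 41
|RS| = √((-15)² + (8)²) = √289 = 17
|SP| = √((63)² + (16)²) = √4225 = 65
Perimeter = 17 + 41 + 17 + 65 = 140.

140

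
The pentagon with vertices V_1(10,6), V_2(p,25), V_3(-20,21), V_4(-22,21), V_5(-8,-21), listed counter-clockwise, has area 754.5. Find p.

The doubled signed area Σ (x_i y_{i+1} − x_{i+1} y_i) is linear in p.
With p=0 it equals 1584; the coefficient of p is 15 (from the two edges through V_2).
So 15·p + 1584 = 2·754.5 = 1509 ⇒ p = -5.

-5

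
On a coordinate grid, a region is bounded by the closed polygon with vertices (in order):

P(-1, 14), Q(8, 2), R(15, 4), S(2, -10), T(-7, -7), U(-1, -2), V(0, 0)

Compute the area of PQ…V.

Σ = (-114) + (2) + (-158) + (-84) + (7) + (0) + (0) = -347
Area = |Σ|/2 = 173.5.

173.5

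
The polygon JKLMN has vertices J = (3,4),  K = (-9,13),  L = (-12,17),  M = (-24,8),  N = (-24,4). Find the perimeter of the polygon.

|JK| = √((-12)² + (9)²) = √225 = 15
|KL| = √((-3)² + (4)²) = √25 = 5
|LM| = √((-12)² + (-9)²) = √225 = 15
|MN| = √((0)² + (-4)²) = √16 = 4
|NJ| = √((27)² + (0)²) = √729 = 27
Perimeter = 15 + 5 + 15 + 4 + 27 = 66.

66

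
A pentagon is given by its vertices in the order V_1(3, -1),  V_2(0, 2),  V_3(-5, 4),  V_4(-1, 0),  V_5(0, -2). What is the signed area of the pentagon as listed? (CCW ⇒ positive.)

14

Apply the shoelace (surveyor's) formula: 2A = Σ (x_i·y_{i+1} − x_{i+1}·y_i), indices taken mod 5.
Σ = (6) + (10) + (4) + (2) + (6) = 28
Signed area = Σ/2 = 14 (positive ⇒ counter-clockwise traversal).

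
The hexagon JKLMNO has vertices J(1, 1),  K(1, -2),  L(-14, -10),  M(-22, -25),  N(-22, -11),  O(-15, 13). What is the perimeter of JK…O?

|JK| = √((0)² + (-3)²) = √9 = 3
|KL| = √((-15)² + (-8)²) = √289 = 17
|LM| = √((-8)² + (-15)²) = √289 = 17
|MN| = √((0)² + (14)²) = √196 = 14
|NO| = √((7)² + (24)²) = √625 = 25
|OJ| = √((16)² + (-12)²) = √400 = 20
Perimeter = 3 + 17 + 17 + 14 + 25 + 20 = 96.

96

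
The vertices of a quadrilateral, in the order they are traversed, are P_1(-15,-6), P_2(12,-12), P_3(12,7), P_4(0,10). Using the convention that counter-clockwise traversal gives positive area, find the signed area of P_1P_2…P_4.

375

Apply the surveyor's formula: 2A = Σ (x_i·y_{i+1} − x_{i+1}·y_i), indices taken mod 4.
Cross-terms: 252, 228, 120, 150  ⇒  Σ = 750
Signed area = Σ/2 = 375 (positive ⇒ counter-clockwise traversal).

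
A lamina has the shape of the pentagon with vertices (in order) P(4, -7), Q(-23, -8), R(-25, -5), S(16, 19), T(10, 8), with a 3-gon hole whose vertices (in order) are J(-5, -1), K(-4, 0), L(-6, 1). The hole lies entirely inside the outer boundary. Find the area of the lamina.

417

Outer boundary:
Apply Gauss's area formula: 2A = Σ (x_i·y_{i+1} − x_{i+1}·y_i), indices taken mod 5.
Σ = (-193) + (-85) + (-395) + (-62) + (-102) = -837
Area = |Σ|/2 = 418.5.
Hole:
J→K: (-5)(0) − (-4)(-1) = -4
K→L: (-4)(1) − (-6)(0) = -4
L→J: (-6)(-1) − (-5)(1) = 11
Σ = 3
Area = |Σ|/2 = 1.5.
Net area = 418.5 − 1.5 = 417.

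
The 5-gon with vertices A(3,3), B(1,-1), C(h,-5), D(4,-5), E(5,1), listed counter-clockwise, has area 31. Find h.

-3

Write out the shoelace sum; only the two edges meeting at C involve h:
2·Area = [(1·(-5) − h·(-1)) + (h·(-5) − 4·(-5))] + 35
       = -4·h + 50 = 62
⇒ h = -3.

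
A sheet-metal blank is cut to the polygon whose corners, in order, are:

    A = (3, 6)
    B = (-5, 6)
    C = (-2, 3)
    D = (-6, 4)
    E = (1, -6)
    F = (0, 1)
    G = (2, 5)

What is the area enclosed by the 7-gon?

Apply Gauss's area formula: 2A = Σ (x_i·y_{i+1} − x_{i+1}·y_i), indices taken mod 7.
Σ = (48) + (-3) + (10) + (32) + (1) + (-2) + (-3) = 83
Area = |Σ|/2 = 41.5.

41.5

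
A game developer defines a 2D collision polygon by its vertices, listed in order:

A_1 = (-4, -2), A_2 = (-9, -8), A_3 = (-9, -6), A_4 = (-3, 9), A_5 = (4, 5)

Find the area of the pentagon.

71

Σ = (14) + (-18) + (-99) + (-51) + (12) = -142
Area = |Σ|/2 = 71.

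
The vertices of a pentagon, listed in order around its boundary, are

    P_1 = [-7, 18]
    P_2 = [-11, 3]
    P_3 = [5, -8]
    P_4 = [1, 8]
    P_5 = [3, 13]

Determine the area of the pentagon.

216

Σ = (177) + (73) + (48) + (-11) + (145) = 432
Area = |Σ|/2 = 216.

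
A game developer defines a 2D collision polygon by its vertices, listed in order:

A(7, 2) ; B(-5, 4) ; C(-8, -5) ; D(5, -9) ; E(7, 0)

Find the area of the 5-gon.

134.5

Σ = (38) + (57) + (97) + (63) + (14) = 269
Area = |Σ|/2 = 134.5.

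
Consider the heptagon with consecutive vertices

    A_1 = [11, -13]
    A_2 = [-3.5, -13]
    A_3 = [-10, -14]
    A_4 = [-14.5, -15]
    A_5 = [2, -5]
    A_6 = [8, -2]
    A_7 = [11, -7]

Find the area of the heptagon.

Cross-terms: -188.5, -81, -53, 102.5, 36, -34, -66  ⇒  Σ = -284
Area = |Σ|/2 = 142.

142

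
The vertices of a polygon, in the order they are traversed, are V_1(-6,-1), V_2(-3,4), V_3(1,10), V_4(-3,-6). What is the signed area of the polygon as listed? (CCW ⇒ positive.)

Apply the shoelace (surveyor's) formula: 2A = Σ (x_i·y_{i+1} − x_{i+1}·y_i), indices taken mod 4.
Cross-terms: -27, -34, 24, -33  ⇒  Σ = -70
Signed area = Σ/2 = -35 (negative ⇒ clockwise traversal).

-35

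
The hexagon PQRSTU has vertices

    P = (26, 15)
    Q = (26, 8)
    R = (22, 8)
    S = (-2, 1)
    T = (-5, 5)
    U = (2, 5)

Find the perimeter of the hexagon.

74

|PQ| = √((0)² + (-7)²) = √49 = 7
|QR| = √((-4)² + (0)²) = √16 = 4
|RS| = √((-24)² + (-7)²) = √625 = 25
|ST| = √((-3)² + (4)²) = √25 = 5
|TU| = √((7)² + (0)²) = √49 = 7
|UP| = √((24)² + (10)²) = √676 = 26
Perimeter = 7 + 4 + 25 + 5 + 7 + 26 = 74.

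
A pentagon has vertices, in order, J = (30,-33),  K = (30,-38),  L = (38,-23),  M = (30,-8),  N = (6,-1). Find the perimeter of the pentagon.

104

|JK| = √((0)² + (-5)²) = √25 = 5
|KL| = √((8)² + (15)²) = √289 = 17
|LM| = √((-8)² + (15)²) = √289 = 17
|MN| = √((-24)² + (7)²) = √625 = 25
|NJ| = √((24)² + (-32)²) = √1600 = 40
Perimeter = 5 + 17 + 17 + 25 + 40 = 104.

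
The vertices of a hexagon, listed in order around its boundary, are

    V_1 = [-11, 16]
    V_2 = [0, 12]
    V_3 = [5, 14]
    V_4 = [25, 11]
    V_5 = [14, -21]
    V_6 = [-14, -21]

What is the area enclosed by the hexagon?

Apply the shoelace (surveyor's) formula: 2A = Σ (x_i·y_{i+1} − x_{i+1}·y_i), indices taken mod 6.
Cross-terms: -132, -60, -295, -679, -588, -455  ⇒  Σ = -2209
Area = |Σ|/2 = 1104.5.

1104.5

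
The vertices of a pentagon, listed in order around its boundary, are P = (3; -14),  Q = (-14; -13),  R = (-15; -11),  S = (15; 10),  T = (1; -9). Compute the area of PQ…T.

Σ = (-235) + (-41) + (15) + (-145) + (13) = -393
Area = |Σ|/2 = 196.5.

196.5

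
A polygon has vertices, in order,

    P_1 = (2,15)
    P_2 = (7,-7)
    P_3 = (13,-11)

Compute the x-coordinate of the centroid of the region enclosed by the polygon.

Apply the surveyor's formula. First the cross-terms c_i = x_i·y_{i+1} − x_{i+1}·y_i:
  -119, 14, 217  ⇒  2A = 112, A = 56.
Then Σ (x_i + x_{i+1})·c_i = 2464, so x̄ = 2464 / (6·56) = 22/3.

22/3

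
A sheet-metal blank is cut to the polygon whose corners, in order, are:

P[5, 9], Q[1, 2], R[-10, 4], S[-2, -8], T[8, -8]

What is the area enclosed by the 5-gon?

152.5

Apply the shoelace formula: 2A = Σ (x_i·y_{i+1} − x_{i+1}·y_i), indices taken mod 5.
Cross-terms: 1, 24, 88, 80, 112  ⇒  Σ = 305
Area = |Σ|/2 = 152.5.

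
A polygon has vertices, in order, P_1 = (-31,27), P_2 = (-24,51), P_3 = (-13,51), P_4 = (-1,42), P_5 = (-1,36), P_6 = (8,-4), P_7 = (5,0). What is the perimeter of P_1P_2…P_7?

|P_1P_2| = √((7)² + (24)²) = √625 = 25
|P_2P_3| = √((11)² + (0)²) = √121 = 11
|P_3P_4| = √((12)² + (-9)²) = √225 = 15
|P_4P_5| = √((0)² + (-6)²) = √36 = 6
|P_5P_6| = √((9)² + (-40)²) = √1681 = 41
|P_6P_7| = √((-3)² + (4)²) = √25 = 5
|P_7P_1| = √((-36)² + (27)²) = √2025 = 45
Perimeter = 25 + 11 + 15 + 6 + 41 + 5 + 45 = 148.

148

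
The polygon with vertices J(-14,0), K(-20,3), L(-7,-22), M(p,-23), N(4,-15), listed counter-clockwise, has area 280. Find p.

The doubled signed area Σ (x_i y_{i+1} − x_{i+1} y_i) is linear in p.
With p=0 it equals 462; the coefficient of p is 7 (from the two edges through M).
So 7·p + 462 = 2·280 = 560 ⇒ p = 14.

14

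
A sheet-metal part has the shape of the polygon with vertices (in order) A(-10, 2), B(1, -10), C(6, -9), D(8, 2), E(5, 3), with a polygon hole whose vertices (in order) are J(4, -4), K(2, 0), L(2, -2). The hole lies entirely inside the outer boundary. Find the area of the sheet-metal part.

Outer boundary:
Apply Gauss's area formula: 2A = Σ (x_i·y_{i+1} − x_{i+1}·y_i), indices taken mod 5.
Cross-terms: 98, 51, 84, 14, 40  ⇒  Σ = 287
Area = |Σ|/2 = 143.5.
Hole:
Apply the surveyor's formula: 2A = Σ (x_i·y_{i+1} − x_{i+1}·y_i), indices taken mod 3.
Σ = (8) + (-4) + (0) = 4
Area = |Σ|/2 = 2.
Net area = 143.5 − 2 = 141.5.

141.5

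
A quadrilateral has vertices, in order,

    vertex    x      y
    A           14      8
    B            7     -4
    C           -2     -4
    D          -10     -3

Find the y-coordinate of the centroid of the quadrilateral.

28/165

Apply the shoelace (surveyor's) formula. First the cross-terms c_i = x_i·y_{i+1} − x_{i+1}·y_i:
  -112, -36, -34, -38  ⇒  2A = -220, A = -110.
Then Σ (y_i + y_{i+1})·c_i = -112, so ȳ = -112 / (6·(-110)) = 28/165.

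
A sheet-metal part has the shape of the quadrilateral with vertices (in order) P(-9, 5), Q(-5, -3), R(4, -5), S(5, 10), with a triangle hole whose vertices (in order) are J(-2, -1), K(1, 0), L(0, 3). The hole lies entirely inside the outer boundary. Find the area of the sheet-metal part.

129.5

Outer boundary:
Σ = (52) + (37) + (65) + (115) = 269
Area = |Σ|/2 = 134.5.
Hole:
Apply Gauss's area formula: 2A = Σ (x_i·y_{i+1} − x_{i+1}·y_i), indices taken mod 3.
Cross-terms: 1, 3, 6  ⇒  Σ = 10
Area = |Σ|/2 = 5.
Net area = 134.5 − 5 = 129.5.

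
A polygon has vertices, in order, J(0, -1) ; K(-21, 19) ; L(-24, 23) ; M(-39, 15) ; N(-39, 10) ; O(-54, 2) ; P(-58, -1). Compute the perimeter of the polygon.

|JK| = √((-21)² + (20)²) = √841 = 29
|KL| = √((-3)² + (4)²) = √25 = 5
|LM| = √((-15)² + (-8)²) = √289 = 17
|MN| = √((0)² + (-5)²) = √25 = 5
|NO| = √((-15)² + (-8)²) = √289 = 17
|OP| = √((-4)² + (-3)²) = √25 = 5
|PJ| = √((58)² + (0)²) = √3364 = 58
Perimeter = 29 + 5 + 17 + 5 + 17 + 5 + 58 = 136.

136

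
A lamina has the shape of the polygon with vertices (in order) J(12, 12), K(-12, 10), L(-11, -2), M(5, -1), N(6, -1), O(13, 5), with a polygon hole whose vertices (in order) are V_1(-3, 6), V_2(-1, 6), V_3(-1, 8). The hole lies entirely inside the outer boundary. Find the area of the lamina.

277.5

Outer boundary:
Apply the shoelace formula: 2A = Σ (x_i·y_{i+1} − x_{i+1}·y_i), indices taken mod 6.
Σ = (264) + (134) + (21) + (1) + (43) + (96) = 559
Area = |Σ|/2 = 279.5.
Hole:
Apply Gauss's area formula: 2A = Σ (x_i·y_{i+1} − x_{i+1}·y_i), indices taken mod 3.
Σ = (-12) + (-2) + (18) = 4
Area = |Σ|/2 = 2.
Net area = 279.5 − 2 = 277.5.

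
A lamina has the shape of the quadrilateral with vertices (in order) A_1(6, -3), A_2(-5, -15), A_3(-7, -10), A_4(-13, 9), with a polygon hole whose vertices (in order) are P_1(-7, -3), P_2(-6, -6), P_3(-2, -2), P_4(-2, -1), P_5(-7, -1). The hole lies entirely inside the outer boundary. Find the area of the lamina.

168.5

Outer boundary:
A_1→A_2: (6)(-15) − (-5)(-3) = -105
A_2→A_3: (-5)(-10) − (-7)(-15) = -55
A_3→A_4: (-7)(9) − (-13)(-10) = -193
A_4→A_1: (-13)(-3) − (6)(9) = -15
Σ = -368
Area = |Σ|/2 = 184.
Hole:
Apply the shoelace (surveyor's) formula: 2A = Σ (x_i·y_{i+1} − x_{i+1}·y_i), indices taken mod 5.
Cross-terms: 24, 0, -2, -5, 14  ⇒  Σ = 31
Area = |Σ|/2 = 15.5.
Net area = 184 − 15.5 = 168.5.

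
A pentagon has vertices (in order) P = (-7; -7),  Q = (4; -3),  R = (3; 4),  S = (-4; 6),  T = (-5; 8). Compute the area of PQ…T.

98.5

P→Q: (-7)(-3) − (4)(-7) = 49
Q→R: (4)(4) − (3)(-3) = 25
R→S: (3)(6) − (-4)(4) = 34
S→T: (-4)(8) − (-5)(6) = -2
T→P: (-5)(-7) − (-7)(8) = 91
Σ = 197
Area = |Σ|/2 = 98.5.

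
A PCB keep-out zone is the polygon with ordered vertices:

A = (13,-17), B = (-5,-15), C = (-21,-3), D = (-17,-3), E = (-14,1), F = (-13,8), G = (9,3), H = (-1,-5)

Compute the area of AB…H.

Cross-terms: -280, -300, 12, -59, -99, -111, -42, 82  ⇒  Σ = -797
Area = |Σ|/2 = 398.5.

398.5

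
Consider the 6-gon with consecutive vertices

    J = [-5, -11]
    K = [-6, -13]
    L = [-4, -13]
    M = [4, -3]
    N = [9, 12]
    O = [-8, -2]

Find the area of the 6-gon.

160

J→K: (-5)(-13) − (-6)(-11) = -1
K→L: (-6)(-13) − (-4)(-13) = 26
L→M: (-4)(-3) − (4)(-13) = 64
M→N: (4)(12) − (9)(-3) = 75
N→O: (9)(-2) − (-8)(12) = 78
O→J: (-8)(-11) − (-5)(-2) = 78
Σ = 320
Area = |Σ|/2 = 160.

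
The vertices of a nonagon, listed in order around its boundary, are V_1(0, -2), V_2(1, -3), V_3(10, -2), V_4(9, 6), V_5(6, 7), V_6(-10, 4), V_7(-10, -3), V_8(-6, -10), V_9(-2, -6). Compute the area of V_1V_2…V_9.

Cross-terms: 2, 28, 78, 27, 94, 70, 82, 16, 4  ⇒  Σ = 401
Area = |Σ|/2 = 200.5.

200.5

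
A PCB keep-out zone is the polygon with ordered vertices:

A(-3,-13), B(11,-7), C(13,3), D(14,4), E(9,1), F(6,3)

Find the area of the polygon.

Apply the surveyor's formula: 2A = Σ (x_i·y_{i+1} − x_{i+1}·y_i), indices taken mod 6.
Σ = (164) + (124) + (10) + (-22) + (21) + (-69) = 228
Area = |Σ|/2 = 114.

114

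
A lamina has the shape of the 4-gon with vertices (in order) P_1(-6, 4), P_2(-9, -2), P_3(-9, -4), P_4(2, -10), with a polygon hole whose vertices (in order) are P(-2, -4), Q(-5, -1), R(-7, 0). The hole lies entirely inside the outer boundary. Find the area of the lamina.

54.5

Outer boundary:
P_1→P_2: (-6)(-2) − (-9)(4) = 48
P_2→P_3: (-9)(-4) − (-9)(-2) = 18
P_3→P_4: (-9)(-10) − (2)(-4) = 98
P_4→P_1: (2)(4) − (-6)(-10) = -52
Σ = 112
Area = |Σ|/2 = 56.
Hole:
Cross-terms: -18, -7, 28  ⇒  Σ = 3
Area = |Σ|/2 = 1.5.
Net area = 56 − 1.5 = 54.5.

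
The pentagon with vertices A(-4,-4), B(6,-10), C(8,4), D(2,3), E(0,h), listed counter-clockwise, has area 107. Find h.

5

The doubled signed area Σ (x_i y_{i+1} − x_{i+1} y_i) is linear in h.
With h=0 it equals 184; the coefficient of h is 6 (from the two edges through E).
So 6·h + 184 = 2·107 = 214 ⇒ h = 5.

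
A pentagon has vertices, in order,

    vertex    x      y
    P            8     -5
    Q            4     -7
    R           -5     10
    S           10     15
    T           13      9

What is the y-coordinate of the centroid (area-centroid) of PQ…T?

583/112

Apply the surveyor's formula. First the cross-terms c_i = x_i·y_{i+1} − x_{i+1}·y_i:
  -36, 5, -175, -105, -137  ⇒  2A = -448, A = -224.
Then Σ (y_i + y_{i+1})·c_i = -6996, so ȳ = -6996 / (6·(-224)) = 583/112.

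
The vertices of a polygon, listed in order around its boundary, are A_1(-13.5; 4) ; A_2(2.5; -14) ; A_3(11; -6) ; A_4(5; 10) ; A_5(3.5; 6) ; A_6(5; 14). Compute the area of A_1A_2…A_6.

340.5

Cross-terms: 179, 139, 140, -5, 19, 209  ⇒  Σ = 681
Area = |Σ|/2 = 340.5.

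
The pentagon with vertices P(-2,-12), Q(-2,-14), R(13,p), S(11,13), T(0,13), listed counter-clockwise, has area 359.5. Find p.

-15

Write out the shoelace sum; only the two edges meeting at R involve p:
2·Area = [((-2)·p − 13·(-14)) + (13·13 − 11·p)] + 173
       = -13·p + 524 = 719
⇒ p = -15.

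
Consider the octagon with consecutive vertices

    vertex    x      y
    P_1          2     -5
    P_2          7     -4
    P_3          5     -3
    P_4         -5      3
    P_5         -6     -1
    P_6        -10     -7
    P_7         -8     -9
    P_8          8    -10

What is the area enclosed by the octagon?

123.5

Apply the shoelace formula: 2A = Σ (x_i·y_{i+1} − x_{i+1}·y_i), indices taken mod 8.
P_1→P_2: (2)(-4) − (7)(-5) = 27
P_2→P_3: (7)(-3) − (5)(-4) = -1
P_3→P_4: (5)(3) − (-5)(-3) = 0
P_4→P_5: (-5)(-1) − (-6)(3) = 23
P_5→P_6: (-6)(-7) − (-10)(-1) = 32
P_6→P_7: (-10)(-9) − (-8)(-7) = 34
P_7→P_8: (-8)(-10) − (8)(-9) = 152
P_8→P_1: (8)(-5) − (2)(-10) = -20
Σ = 247
Area = |Σ|/2 = 123.5.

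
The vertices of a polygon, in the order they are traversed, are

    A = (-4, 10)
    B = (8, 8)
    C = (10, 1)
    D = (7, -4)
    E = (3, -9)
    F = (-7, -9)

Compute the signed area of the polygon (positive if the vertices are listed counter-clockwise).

-239

A→B: (-4)(8) − (8)(10) = -112
B→C: (8)(1) − (10)(8) = -72
C→D: (10)(-4) − (7)(1) = -47
D→E: (7)(-9) − (3)(-4) = -51
E→F: (3)(-9) − (-7)(-9) = -90
F→A: (-7)(10) − (-4)(-9) = -106
Σ = -478
Signed area = Σ/2 = -239 (negative ⇒ clockwise traversal).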